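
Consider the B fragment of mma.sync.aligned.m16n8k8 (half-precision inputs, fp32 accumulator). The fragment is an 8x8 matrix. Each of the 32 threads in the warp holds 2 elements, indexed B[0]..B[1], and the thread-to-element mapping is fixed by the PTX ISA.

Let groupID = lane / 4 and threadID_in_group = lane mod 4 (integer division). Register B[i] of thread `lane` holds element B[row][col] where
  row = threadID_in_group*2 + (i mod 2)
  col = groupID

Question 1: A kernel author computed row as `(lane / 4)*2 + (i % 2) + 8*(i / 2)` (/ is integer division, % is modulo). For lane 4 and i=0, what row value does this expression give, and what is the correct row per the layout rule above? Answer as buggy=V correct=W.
`(lane / 4)*2 + (i % 2) + 8*(i / 2)`[4,0]=>2
4: grp=1,tig=0
[0] (0*2+0,1) = (0,1)
row: 2 vs 0

buggy=2 correct=0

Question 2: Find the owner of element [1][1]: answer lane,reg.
4,1

c:1=>grp=1  r:1=>tig=0,lo=1
L=1*4+0=4  i=1=1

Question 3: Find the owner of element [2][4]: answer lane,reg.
c=4→G=4  r=2→T=1,p=0
L=4*4+1=17  i=0=0

17,0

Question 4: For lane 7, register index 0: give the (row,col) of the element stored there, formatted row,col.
6,1

L=7->gid=7>>2=1, tid=7&3=3
[0]->row 3·2+0=6  col gid=1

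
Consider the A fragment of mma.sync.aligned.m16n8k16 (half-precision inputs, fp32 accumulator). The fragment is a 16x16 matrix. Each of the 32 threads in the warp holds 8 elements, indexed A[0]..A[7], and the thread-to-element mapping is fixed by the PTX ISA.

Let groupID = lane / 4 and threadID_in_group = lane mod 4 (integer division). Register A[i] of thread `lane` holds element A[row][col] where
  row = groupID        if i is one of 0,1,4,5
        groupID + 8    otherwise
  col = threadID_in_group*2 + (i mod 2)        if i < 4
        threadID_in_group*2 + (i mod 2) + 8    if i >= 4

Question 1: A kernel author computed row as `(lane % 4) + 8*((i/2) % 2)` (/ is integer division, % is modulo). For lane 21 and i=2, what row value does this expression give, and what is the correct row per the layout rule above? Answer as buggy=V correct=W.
`(lane % 4) + 8*((i/2) % 2)`[21,2]->9
lane 21: gid=5 (21/4), tid=1 (21%4)
i=2: r=5+8=13, c=1*2+0+0=2
row: 9 vs 13

buggy=9 correct=13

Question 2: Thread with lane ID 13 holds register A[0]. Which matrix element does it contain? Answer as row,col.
3,2

lane 13->13/4=3, 13 mod 4=1
i=0  r:3+0->3  c:2·1+0+0->2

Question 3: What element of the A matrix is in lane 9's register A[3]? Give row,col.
10,3

lane 9: gid=2 (9/4), tid=1 (9%4)
i=3: r=2+8=10, c=1*2+1+0=3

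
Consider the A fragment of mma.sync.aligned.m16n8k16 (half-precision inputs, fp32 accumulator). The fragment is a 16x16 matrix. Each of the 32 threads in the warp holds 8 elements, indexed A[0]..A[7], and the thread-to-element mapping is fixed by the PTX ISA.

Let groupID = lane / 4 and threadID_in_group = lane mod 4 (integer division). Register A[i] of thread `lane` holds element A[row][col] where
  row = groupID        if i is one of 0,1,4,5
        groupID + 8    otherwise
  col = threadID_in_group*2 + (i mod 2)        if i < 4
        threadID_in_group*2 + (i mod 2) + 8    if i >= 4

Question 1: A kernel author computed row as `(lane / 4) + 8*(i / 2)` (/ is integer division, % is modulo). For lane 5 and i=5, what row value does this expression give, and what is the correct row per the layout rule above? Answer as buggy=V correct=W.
buggy=17 correct=1

`(lane / 4) + 8*(i / 2)`[5,5]->17
L=5->g=5>>2=1, t=5&3=1
[5]->row 1+0=1  col 1·2+1+8=11
row: 17 vs 1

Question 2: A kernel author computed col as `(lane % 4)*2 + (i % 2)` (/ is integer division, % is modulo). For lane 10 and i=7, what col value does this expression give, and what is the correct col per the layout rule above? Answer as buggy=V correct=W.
`(lane % 4)*2 + (i % 2)`[10,7]⇒5
lane 10⇒10/4=2, 10 mod 4=2
i=7  r:2+8⇒10  c:2·2+1+8⇒13
col: 5 vs 13

buggy=5 correct=13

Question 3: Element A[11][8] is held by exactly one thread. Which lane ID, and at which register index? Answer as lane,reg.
r=11->g=3,rb=1  c=8->cb=1,t=0,b0=0
L=3*4+0=12  i=1*4+1*2+0=6

12,6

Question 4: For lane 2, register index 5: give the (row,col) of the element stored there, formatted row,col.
0,13

lane 2: gid=0 (2/4), tid=2 (2%4)
i=5: r=0+0=0, c=2*2+1+8=13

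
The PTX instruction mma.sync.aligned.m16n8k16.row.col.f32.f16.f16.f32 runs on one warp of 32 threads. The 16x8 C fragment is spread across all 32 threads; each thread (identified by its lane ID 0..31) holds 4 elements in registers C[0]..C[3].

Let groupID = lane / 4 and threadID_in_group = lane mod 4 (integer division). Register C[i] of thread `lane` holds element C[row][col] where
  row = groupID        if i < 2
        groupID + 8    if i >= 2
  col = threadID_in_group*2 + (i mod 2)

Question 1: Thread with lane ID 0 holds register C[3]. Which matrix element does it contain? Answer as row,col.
L=0⇒gr=0>>2=0, th=0&3=0
[3]⇒row 0+8=8  col 0·2+1=1

8,1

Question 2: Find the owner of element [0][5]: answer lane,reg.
2,1

r=0→G=0,rhi=0  c=5→T=2,p=1
L=0*4+2=2  i=0*2+1=1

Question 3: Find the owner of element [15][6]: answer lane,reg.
r=15->g=7,rb=1  c=6->t=3,b0=0
L=7*4+3=31  i=1*2+0=2

31,2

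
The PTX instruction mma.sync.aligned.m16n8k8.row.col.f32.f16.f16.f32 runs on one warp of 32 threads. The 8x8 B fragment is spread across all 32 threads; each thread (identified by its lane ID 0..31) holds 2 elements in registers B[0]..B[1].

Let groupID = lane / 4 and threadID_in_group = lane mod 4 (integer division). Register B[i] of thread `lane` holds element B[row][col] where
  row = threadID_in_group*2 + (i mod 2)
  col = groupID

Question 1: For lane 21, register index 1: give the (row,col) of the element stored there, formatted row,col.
3,5

21: gr=5,th=1
[1] (1*2+1,5) = (3,5)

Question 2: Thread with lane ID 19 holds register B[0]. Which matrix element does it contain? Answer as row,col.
6,4

lane 19->19/4=4, 19 mod 4=3
i=0  r:2·3+0->6  c:4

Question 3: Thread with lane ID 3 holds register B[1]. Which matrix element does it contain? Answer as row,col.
7,0

lane 3→3/4=0, 3 mod 4=3
i=1  r:2·3+1→7  c:0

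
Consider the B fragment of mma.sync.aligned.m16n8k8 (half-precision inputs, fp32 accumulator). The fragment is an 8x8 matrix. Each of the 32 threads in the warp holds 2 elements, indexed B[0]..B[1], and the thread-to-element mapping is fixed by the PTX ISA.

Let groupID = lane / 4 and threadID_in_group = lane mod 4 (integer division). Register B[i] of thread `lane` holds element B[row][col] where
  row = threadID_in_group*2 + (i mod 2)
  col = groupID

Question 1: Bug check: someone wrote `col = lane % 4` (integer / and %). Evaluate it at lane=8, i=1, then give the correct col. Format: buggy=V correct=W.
`lane % 4`[8,1]⇒0
lane 8: gr=2 (8/4), th=0 (8%4)
i=1: r=0*2+1=1, c=gr=2
col: 0 vs 2

buggy=0 correct=2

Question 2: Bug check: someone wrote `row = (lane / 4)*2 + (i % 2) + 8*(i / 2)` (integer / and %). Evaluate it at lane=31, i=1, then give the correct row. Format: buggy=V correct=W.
`(lane / 4)*2 + (i % 2) + 8*(i / 2)`[31,1]→15
lane 31→31/4=7, 31 mod 4=3
i=1  r:2·3+1→7  c:7
row: 15 vs 7

buggy=15 correct=7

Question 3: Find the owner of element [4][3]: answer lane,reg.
c=3→G=3  r=4→T=2,p=0
L=3*4+2=14  i=0=0

14,0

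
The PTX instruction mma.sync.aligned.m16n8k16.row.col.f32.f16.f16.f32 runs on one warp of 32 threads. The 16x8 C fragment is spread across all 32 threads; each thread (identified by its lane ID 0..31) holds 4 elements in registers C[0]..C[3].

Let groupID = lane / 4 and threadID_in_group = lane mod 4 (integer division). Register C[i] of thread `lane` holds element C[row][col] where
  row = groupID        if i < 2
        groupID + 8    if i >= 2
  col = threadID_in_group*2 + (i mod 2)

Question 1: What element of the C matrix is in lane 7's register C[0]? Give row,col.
7: gr=1,th=3
[0] (1+0,3*2+0) = (1,6)

1,6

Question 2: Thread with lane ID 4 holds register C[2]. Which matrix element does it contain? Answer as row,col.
9,0

L=4->gid=4>>2=1, tid=4&3=0
[2]->row 1+8=9  col 0·2+0=0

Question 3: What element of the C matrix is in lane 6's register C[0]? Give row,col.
1,4

lane 6->6/4=1, 6 mod 4=2
i=0  r:1+0->1  c:2·2+0->4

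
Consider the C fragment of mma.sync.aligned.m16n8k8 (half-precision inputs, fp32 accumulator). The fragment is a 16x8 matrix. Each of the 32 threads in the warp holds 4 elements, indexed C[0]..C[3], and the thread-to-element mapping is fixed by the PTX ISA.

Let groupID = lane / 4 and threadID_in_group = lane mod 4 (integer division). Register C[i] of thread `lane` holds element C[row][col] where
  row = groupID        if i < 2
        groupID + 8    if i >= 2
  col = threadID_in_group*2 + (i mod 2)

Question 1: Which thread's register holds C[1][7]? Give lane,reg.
7,1

r=1→G=1,rhi=0  c=7→T=3,p=1
L=1*4+3=7  i=0*2+1=1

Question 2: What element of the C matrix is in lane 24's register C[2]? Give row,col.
lane 24→24/4=6, 24 mod 4=0
i=2  r:6+8→14  c:2·0+0→0

14,0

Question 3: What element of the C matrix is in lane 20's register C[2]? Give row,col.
13,0

L=20→G=20>>2=5, T=20&3=0
[2]→row 5+8=13  col 0·2+0=0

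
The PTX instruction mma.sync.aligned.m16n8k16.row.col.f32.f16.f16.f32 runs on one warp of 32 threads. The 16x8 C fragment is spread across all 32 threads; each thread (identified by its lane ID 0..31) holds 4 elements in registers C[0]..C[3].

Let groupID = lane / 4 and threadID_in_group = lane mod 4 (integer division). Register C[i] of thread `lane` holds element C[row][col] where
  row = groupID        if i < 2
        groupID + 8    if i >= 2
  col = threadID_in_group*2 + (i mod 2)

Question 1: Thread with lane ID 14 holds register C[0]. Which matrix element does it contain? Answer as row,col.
3,4

14: g=3,t=2
[0] (3+0,2*2+0) = (3,4)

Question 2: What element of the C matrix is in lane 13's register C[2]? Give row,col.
11,2

lane 13⇒13/4=3, 13 mod 4=1
i=2  r:3+8⇒11  c:2·1+0⇒2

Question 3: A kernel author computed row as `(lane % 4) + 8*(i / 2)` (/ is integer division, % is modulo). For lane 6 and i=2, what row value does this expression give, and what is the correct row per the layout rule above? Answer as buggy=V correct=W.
`(lane % 4) + 8*(i / 2)`[6,2]→10
lane 6: G=1 (6/4), T=2 (6%4)
i=2: r=1+8=9, c=2*2+0=4
row: 10 vs 9

buggy=10 correct=9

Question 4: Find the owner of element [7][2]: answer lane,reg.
29,0

r=7→G=7,rhi=0  c=2→T=1,p=0
L=7*4+1=29  i=0*2+0=0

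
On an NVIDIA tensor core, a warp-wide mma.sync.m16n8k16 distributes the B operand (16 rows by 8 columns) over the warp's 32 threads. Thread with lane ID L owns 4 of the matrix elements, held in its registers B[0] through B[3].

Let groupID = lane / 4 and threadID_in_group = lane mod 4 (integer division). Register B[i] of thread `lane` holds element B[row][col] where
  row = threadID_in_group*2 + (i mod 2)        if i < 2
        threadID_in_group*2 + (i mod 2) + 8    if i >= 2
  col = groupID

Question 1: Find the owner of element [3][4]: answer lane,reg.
17,1

c:4=>grp=4  r:3=>rB=0,tig=1,lo=1
L=4*4+1=17  i=0*2+1=1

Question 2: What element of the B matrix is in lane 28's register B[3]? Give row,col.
lane 28⇒28/4=7, 28 mod 4=0
i=3  r:2·0+1+8⇒9  c:7

9,7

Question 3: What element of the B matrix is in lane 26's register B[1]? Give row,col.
lane 26->26/4=6, 26 mod 4=2
i=1  r:2·2+1+0->5  c:6

5,6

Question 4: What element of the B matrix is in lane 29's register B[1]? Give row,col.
29: G=7,T=1
[1] (1*2+1+0,7) = (3,7)

3,7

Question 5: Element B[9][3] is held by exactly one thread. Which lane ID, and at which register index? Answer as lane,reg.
12,3

c: 3->gid=3  r: 9->r8=1,tid=0,i&1=1
L=3*4+0=12  i=1*2+1=3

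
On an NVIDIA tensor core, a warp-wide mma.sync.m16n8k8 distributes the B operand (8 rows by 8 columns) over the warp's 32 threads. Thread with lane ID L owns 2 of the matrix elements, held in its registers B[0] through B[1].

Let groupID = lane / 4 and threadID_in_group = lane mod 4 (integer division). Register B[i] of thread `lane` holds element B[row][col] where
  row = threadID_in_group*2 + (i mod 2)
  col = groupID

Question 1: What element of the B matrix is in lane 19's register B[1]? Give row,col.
7,4

19: G=4,T=3
[1] (3*2+1,4) = (7,4)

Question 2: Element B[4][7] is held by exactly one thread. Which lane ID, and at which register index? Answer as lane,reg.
30,0

c=7→G=7  r=4→T=2,p=0
L=7*4+2=30  i=0=0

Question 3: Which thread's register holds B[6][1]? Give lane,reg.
7,0

c:1=>grp=1  r:6=>tig=3,lo=0
L=1*4+3=7  i=0=0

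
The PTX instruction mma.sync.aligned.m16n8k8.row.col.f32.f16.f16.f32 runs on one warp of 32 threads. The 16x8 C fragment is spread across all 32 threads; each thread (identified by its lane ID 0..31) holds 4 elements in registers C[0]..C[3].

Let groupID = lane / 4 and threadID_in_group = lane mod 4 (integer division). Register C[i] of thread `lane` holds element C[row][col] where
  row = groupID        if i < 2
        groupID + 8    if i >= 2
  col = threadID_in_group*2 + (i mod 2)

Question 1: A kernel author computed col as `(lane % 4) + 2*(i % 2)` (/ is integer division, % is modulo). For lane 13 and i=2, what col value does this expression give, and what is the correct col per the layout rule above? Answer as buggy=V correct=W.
`(lane % 4) + 2*(i % 2)`[13,2]→1
lane 13: G=3 (13/4), T=1 (13%4)
i=2: r=3+8=11, c=1*2+0=2
col: 1 vs 2

buggy=1 correct=2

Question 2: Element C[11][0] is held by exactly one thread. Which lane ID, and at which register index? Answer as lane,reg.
12,2

r=11→G=3,rhi=1  c=0→T=0,p=0
L=3*4+0=12  i=1*2+0=2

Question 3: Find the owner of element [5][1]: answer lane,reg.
r=5⇒gr=5,Rb=0  c=1⇒th=0,odd=1
L=5*4+0=20  i=0*2+1=1

20,1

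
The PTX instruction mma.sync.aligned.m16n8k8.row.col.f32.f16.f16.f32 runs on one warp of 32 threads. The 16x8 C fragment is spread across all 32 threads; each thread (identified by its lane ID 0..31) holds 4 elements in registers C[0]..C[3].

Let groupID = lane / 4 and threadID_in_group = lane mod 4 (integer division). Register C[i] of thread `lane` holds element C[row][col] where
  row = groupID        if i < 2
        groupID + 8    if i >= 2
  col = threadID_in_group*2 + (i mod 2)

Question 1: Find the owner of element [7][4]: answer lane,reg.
30,0

r=7⇒gr=7,Rb=0  c=4⇒th=2,odd=0
L=7*4+2=30  i=0*2+0=0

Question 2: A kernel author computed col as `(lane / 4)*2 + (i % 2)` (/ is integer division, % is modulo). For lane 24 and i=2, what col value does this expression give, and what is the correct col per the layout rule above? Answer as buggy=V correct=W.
buggy=12 correct=0

`(lane / 4)*2 + (i % 2)`[24,2]→12
lane 24: G=6 (24/4), T=0 (24%4)
i=2: r=6+8=14, c=0*2+0=0
col: 12 vs 0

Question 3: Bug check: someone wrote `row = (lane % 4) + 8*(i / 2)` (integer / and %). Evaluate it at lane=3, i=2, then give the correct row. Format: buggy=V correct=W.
buggy=11 correct=8

`(lane % 4) + 8*(i / 2)`[3,2]=>11
lane 3: grp=0 (3/4), tig=3 (3%4)
i=2: r=0+8=8, c=3*2+0=6
row: 11 vs 8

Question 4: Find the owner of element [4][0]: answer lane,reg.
16,0

r=4→G=4,rhi=0  c=0→T=0,p=0
L=4*4+0=16  i=0*2+0=0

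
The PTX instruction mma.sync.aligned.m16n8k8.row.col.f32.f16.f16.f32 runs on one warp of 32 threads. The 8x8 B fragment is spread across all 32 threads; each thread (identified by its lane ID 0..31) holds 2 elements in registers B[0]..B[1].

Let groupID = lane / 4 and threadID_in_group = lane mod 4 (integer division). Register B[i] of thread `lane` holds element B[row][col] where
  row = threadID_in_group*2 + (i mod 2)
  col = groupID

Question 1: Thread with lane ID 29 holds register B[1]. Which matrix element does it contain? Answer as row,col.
3,7

lane 29⇒29/4=7, 29 mod 4=1
i=1  r:2·1+1⇒3  c:7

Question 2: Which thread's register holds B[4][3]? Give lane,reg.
14,0

c=3→G=3  r=4→T=2,p=0
L=3*4+2=14  i=0=0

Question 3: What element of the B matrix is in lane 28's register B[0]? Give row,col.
0,7

lane 28=>28/4=7, 28 mod 4=0
i=0  r:2·0+0=>0  c:7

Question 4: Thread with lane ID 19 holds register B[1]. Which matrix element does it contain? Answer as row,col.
7,4

L=19=>grp=19>>2=4, tig=19&3=3
[1]=>row 3·2+1=7  col grp=4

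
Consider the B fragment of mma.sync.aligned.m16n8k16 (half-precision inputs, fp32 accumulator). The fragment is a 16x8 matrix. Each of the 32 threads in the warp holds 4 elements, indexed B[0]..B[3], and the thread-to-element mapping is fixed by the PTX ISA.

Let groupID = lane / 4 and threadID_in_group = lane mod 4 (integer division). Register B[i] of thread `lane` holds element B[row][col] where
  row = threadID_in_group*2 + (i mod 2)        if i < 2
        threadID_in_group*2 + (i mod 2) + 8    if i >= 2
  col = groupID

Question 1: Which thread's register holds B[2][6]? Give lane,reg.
25,0

c=6⇒gr=6  r=2⇒Rb=0,th=1,odd=0
L=6*4+1=25  i=0*2+0=0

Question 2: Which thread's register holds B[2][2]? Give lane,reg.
9,0

c: 2->gid=2  r: 2->r8=0,tid=1,i&1=0
L=2*4+1=9  i=0*2+0=0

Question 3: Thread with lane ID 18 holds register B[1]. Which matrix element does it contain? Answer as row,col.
5,4

lane 18->18/4=4, 18 mod 4=2
i=1  r:2·2+1+0->5  c:4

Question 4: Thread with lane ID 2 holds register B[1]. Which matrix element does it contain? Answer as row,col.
2: gr=0,th=2
[1] (2*2+1+0,0) = (5,0)

5,0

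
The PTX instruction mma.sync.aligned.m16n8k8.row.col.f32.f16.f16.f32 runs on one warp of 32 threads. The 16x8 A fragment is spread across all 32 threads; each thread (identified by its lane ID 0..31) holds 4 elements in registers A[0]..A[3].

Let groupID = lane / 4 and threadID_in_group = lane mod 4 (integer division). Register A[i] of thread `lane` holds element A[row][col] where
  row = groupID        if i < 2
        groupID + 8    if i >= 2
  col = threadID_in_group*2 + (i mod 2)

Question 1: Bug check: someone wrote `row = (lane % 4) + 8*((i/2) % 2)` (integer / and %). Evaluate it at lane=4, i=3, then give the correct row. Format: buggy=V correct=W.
`(lane % 4) + 8*((i/2) % 2)`[4,3]->8
lane 4: gid=1 (4/4), tid=0 (4%4)
i=3: r=1+8=9, c=0*2+1=1
row: 8 vs 9

buggy=8 correct=9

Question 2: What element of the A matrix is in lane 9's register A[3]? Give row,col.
9: gid=2,tid=1
[3] (2+8,1*2+1) = (10,3)

10,3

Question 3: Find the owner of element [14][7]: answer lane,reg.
r=14->g=6,rb=1  c=7->t=3,b0=1
L=6*4+3=27  i=1*2+1=3

27,3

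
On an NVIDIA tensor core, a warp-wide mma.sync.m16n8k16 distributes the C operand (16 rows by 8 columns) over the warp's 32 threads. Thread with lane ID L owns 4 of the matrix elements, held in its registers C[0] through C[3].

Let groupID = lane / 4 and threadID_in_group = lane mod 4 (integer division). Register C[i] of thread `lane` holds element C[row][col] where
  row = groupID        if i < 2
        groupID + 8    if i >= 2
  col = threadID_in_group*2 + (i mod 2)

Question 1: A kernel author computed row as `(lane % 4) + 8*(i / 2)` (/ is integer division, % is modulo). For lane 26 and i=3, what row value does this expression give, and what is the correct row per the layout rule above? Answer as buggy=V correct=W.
buggy=10 correct=14

`(lane % 4) + 8*(i / 2)`[26,3]→10
26: G=6,T=2
[3] (6+8,2*2+1) = (14,5)
row: 10 vs 14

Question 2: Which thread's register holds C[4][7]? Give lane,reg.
r: 4->gid=4,r8=0  c: 7->tid=3,i&1=1
L=4*4+3=19  i=0*2+1=1

19,1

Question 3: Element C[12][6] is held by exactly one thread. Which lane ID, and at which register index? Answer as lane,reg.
r:12=>grp=4,rB=1  c:6=>tig=3,lo=0
L=4*4+3=19  i=1*2+0=2

19,2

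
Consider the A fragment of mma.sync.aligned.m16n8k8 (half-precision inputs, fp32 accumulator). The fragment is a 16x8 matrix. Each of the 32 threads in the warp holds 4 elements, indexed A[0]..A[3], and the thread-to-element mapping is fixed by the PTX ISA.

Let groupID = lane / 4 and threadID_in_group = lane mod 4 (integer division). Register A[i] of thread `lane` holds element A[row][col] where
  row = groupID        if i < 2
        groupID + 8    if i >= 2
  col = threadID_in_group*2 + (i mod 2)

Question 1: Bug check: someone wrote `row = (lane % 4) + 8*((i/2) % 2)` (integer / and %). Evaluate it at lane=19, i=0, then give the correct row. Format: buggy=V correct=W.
`(lane % 4) + 8*((i/2) % 2)`[19,0]->3
L=19->g=19>>2=4, t=19&3=3
[0]->row 4+0=4  col 3·2+0=6
row: 3 vs 4

buggy=3 correct=4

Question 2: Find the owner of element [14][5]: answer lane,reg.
r: 14->gid=6,r8=1  c: 5->tid=2,i&1=1
L=6*4+2=26  i=1*2+1=3

26,3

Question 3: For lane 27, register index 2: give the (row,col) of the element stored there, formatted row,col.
14,6

L=27→G=27>>2=6, T=27&3=3
[2]→row 6+8=14  col 3·2+0=6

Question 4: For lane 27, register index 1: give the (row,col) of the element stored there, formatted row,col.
lane 27: gr=6 (27/4), th=3 (27%4)
i=1: r=6+0=6, c=3*2+1=7

6,7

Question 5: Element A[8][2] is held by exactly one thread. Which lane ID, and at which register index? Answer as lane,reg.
1,2

r:8=>grp=0,rB=1  c:2=>tig=1,lo=0
L=0*4+1=1  i=1*2+0=2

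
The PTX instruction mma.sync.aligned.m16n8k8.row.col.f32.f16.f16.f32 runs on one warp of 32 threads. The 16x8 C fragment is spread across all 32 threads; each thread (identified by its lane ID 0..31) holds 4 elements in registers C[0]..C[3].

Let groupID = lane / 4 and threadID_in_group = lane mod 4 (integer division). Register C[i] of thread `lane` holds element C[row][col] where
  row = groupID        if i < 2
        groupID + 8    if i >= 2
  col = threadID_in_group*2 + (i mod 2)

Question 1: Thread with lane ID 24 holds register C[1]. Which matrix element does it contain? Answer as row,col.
6,1

lane 24⇒24/4=6, 24 mod 4=0
i=1  r:6+0⇒6  c:2·0+1⇒1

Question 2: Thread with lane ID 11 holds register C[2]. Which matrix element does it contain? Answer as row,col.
lane 11: gr=2 (11/4), th=3 (11%4)
i=2: r=2+8=10, c=3*2+0=6

10,6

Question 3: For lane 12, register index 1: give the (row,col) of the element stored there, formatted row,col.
3,1

12: gr=3,th=0
[1] (3+0,0*2+1) = (3,1)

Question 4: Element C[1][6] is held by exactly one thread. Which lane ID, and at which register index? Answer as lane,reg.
7,0

r: 1->gid=1,r8=0  c: 6->tid=3,i&1=0
L=1*4+3=7  i=0*2+0=0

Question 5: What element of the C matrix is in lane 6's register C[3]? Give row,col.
lane 6->6/4=1, 6 mod 4=2
i=3  r:1+8->9  c:2·2+1->5

9,5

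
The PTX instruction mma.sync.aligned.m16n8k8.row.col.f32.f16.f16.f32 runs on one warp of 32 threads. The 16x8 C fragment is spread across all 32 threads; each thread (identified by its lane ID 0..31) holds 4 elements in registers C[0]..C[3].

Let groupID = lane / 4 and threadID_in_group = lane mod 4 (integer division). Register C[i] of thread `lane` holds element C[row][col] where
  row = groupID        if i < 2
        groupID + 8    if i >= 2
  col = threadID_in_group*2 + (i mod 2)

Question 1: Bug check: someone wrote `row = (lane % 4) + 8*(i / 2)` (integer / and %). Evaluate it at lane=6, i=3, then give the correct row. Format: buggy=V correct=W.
buggy=10 correct=9

`(lane % 4) + 8*(i / 2)`[6,3]=>10
L=6=>grp=6>>2=1, tig=6&3=2
[3]=>row 1+8=9  col 2·2+1=5
row: 10 vs 9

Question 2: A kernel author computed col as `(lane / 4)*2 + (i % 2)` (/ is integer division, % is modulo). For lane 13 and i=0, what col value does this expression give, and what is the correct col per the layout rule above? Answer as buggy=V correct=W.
`(lane / 4)*2 + (i % 2)`[13,0]->6
L=13->g=13>>2=3, t=13&3=1
[0]->row 3+0=3  col 1·2+0=2
col: 6 vs 2

buggy=6 correct=2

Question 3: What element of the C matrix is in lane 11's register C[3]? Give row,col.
10,7

11: gr=2,th=3
[3] (2+8,3*2+1) = (10,7)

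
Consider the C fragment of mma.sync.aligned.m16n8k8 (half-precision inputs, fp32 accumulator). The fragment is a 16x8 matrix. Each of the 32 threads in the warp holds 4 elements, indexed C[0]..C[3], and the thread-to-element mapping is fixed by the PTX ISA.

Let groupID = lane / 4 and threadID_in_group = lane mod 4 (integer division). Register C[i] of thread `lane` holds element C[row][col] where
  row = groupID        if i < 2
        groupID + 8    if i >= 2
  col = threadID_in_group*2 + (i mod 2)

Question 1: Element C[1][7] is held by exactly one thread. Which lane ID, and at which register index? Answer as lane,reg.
r=1⇒gr=1,Rb=0  c=7⇒th=3,odd=1
L=1*4+3=7  i=0*2+1=1

7,1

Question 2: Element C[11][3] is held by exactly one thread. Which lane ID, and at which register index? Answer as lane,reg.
13,3

r: 11->gid=3,r8=1  c: 3->tid=1,i&1=1
L=3*4+1=13  i=1*2+1=3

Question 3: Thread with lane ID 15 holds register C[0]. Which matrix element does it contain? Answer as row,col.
3,6

15: g=3,t=3
[0] (3+0,3*2+0) = (3,6)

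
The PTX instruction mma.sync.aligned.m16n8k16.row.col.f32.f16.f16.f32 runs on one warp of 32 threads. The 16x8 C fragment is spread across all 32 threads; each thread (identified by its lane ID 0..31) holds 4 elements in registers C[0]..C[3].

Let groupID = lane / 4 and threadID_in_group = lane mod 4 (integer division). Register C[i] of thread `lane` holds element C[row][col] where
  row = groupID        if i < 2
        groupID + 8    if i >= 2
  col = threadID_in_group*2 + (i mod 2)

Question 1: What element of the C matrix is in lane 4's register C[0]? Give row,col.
1,0

lane 4->4/4=1, 4 mod 4=0
i=0  r:1+0->1  c:2·0+0->0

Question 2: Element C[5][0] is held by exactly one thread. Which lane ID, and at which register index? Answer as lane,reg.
20,0

r:5=>grp=5,rB=0  c:0=>tig=0,lo=0
L=5*4+0=20  i=0*2+0=0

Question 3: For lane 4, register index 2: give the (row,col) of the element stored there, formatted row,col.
9,0

L=4⇒gr=4>>2=1, th=4&3=0
[2]⇒row 1+8=9  col 0·2+0=0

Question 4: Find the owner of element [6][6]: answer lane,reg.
r=6->g=6,rb=0  c=6->t=3,b0=0
L=6*4+3=27  i=0*2+0=0

27,0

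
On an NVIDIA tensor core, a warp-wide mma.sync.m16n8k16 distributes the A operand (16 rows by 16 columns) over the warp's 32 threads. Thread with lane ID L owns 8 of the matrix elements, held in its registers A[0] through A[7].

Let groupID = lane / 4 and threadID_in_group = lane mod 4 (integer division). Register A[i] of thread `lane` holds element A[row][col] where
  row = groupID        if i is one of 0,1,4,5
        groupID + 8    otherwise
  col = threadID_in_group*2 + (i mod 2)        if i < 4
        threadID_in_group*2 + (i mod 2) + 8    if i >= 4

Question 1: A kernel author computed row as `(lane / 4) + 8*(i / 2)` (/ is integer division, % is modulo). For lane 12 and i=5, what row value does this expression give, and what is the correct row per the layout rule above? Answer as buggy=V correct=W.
buggy=19 correct=3

`(lane / 4) + 8*(i / 2)`[12,5]⇒19
12: gr=3,th=0
[5] (3+0,0*2+1+8) = (3,9)
row: 19 vs 3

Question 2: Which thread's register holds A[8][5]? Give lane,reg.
2,3

r=8⇒gr=0,Rb=1  c=5⇒Cb=0,th=2,odd=1
L=0*4+2=2  i=0*4+1*2+1=3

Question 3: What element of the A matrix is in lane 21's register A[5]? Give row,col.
5,11

lane 21->21/4=5, 21 mod 4=1
i=5  r:5+0->5  c:2·1+1+8->11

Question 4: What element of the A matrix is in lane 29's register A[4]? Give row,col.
7,10

L=29→G=29>>2=7, T=29&3=1
[4]→row 7+0=7  col 1·2+0+8=10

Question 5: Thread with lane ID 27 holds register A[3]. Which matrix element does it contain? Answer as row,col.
lane 27: gr=6 (27/4), th=3 (27%4)
i=3: r=6+8=14, c=3*2+1+0=7

14,7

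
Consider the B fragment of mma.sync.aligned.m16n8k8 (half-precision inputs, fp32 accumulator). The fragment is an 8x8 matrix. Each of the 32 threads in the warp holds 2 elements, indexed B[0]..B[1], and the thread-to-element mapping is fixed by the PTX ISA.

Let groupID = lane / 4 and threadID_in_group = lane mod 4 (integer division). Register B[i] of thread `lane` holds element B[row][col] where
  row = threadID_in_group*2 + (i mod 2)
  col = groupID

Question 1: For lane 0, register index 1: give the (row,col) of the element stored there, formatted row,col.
1,0

0: gid=0,tid=0
[1] (0*2+1,0) = (1,0)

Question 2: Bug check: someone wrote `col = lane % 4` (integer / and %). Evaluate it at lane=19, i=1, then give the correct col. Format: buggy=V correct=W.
`lane % 4`[19,1]=>3
L=19=>grp=19>>2=4, tig=19&3=3
[1]=>row 3·2+1=7  col grp=4
col: 3 vs 4

buggy=3 correct=4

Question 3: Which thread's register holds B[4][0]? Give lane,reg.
2,0

c: 0->gid=0  r: 4->tid=2,i&1=0
L=0*4+2=2  i=0=0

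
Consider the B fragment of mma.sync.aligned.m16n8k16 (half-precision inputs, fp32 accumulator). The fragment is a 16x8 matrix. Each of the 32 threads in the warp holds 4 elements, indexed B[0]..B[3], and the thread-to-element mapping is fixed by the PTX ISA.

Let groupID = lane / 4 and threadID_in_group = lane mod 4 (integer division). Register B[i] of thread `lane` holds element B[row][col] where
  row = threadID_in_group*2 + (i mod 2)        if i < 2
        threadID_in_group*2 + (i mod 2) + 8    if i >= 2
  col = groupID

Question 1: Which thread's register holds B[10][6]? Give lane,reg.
c=6⇒gr=6  r=10⇒Rb=1,th=1,odd=0
L=6*4+1=25  i=1*2+0=2

25,2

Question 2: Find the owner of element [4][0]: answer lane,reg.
2,0

c=0⇒gr=0  r=4⇒Rb=0,th=2,odd=0
L=0*4+2=2  i=0*2+0=0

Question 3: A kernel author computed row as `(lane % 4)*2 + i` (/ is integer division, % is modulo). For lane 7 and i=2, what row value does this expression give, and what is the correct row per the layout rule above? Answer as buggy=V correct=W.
buggy=8 correct=14

`(lane % 4)*2 + i`[7,2]->8
7: gid=1,tid=3
[2] (3*2+0+8,1) = (14,1)
row: 8 vs 14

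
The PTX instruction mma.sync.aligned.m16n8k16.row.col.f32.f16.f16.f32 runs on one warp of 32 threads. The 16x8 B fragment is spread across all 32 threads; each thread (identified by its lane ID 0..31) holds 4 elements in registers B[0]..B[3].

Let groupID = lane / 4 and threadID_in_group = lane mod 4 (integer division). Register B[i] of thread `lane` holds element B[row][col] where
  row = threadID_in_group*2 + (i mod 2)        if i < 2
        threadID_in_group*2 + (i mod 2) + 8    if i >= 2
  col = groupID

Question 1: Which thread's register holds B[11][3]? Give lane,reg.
13,3

c=3⇒gr=3  r=11⇒Rb=1,th=1,odd=1
L=3*4+1=13  i=1*2+1=3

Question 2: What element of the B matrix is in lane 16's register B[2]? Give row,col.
16: grp=4,tig=0
[2] (0*2+0+8,4) = (8,4)

8,4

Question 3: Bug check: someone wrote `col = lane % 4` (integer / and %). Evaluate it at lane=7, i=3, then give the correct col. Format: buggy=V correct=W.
buggy=3 correct=1

`lane % 4`[7,3]→3
L=7→G=7>>2=1, T=7&3=3
[3]→row 3·2+1+8=15  col G=1
col: 3 vs 1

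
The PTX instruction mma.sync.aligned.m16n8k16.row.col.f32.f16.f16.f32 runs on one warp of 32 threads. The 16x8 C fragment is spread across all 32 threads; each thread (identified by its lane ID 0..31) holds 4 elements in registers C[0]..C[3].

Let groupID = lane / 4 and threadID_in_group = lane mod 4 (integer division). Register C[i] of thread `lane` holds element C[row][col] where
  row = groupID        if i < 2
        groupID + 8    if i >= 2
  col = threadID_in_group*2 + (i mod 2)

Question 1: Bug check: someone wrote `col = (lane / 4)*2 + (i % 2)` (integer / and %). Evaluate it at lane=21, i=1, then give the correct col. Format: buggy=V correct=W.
buggy=11 correct=3

`(lane / 4)*2 + (i % 2)`[21,1]->11
21: gid=5,tid=1
[1] (5+0,1*2+1) = (5,3)
col: 11 vs 3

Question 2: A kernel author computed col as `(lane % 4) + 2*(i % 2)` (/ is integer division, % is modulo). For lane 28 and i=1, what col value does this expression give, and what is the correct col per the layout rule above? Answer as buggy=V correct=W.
buggy=2 correct=1

`(lane % 4) + 2*(i % 2)`[28,1]→2
lane 28: G=7 (28/4), T=0 (28%4)
i=1: r=7+0=7, c=0*2+1=1
col: 2 vs 1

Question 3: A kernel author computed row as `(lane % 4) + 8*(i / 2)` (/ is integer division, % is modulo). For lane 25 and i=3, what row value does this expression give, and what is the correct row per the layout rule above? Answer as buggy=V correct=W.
`(lane % 4) + 8*(i / 2)`[25,3]->9
L=25->g=25>>2=6, t=25&3=1
[3]->row 6+8=14  col 1·2+1=3
row: 9 vs 14

buggy=9 correct=14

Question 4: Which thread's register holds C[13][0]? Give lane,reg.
r=13->g=5,rb=1  c=0->t=0,b0=0
L=5*4+0=20  i=1*2+0=2

20,2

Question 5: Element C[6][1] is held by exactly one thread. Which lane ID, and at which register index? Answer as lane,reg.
r: 6->gid=6,r8=0  c: 1->tid=0,i&1=1
L=6*4+0=24  i=0*2+1=1

24,1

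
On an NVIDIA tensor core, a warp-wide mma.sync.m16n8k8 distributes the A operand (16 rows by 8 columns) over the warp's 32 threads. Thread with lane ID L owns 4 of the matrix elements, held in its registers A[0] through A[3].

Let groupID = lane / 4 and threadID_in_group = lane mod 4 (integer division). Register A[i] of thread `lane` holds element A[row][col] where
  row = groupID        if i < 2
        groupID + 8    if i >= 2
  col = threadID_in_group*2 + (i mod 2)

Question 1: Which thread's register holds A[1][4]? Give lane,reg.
r:1=>grp=1,rB=0  c:4=>tig=2,lo=0
L=1*4+2=6  i=0*2+0=0

6,0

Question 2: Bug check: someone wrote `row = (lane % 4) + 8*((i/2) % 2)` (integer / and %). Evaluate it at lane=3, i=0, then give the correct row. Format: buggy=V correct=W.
`(lane % 4) + 8*((i/2) % 2)`[3,0]→3
3: G=0,T=3
[0] (0+0,3*2+0) = (0,6)
row: 3 vs 0

buggy=3 correct=0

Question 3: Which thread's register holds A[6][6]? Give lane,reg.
27,0

r: 6->gid=6,r8=0  c: 6->tid=3,i&1=0
L=6*4+3=27  i=0*2+0=0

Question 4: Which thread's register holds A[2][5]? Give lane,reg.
r=2⇒gr=2,Rb=0  c=5⇒th=2,odd=1
L=2*4+2=10  i=0*2+1=1

10,1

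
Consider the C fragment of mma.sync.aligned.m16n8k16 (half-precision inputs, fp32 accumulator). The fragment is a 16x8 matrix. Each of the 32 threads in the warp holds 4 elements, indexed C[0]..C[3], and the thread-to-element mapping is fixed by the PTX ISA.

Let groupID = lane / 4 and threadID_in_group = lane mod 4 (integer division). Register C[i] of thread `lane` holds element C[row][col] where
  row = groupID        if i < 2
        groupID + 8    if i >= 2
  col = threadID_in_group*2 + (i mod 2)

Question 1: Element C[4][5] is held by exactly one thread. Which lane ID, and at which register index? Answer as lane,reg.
r=4→G=4,rhi=0  c=5→T=2,p=1
L=4*4+2=18  i=0*2+1=1

18,1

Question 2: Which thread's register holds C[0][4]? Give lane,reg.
2,0

r=0→G=0,rhi=0  c=4→T=2,p=0
L=0*4+2=2  i=0*2+0=0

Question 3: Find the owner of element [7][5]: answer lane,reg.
r=7⇒gr=7,Rb=0  c=5⇒th=2,odd=1
L=7*4+2=30  i=0*2+1=1

30,1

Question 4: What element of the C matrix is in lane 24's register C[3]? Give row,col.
14,1

lane 24: gid=6 (24/4), tid=0 (24%4)
i=3: r=6+8=14, c=0*2+1=1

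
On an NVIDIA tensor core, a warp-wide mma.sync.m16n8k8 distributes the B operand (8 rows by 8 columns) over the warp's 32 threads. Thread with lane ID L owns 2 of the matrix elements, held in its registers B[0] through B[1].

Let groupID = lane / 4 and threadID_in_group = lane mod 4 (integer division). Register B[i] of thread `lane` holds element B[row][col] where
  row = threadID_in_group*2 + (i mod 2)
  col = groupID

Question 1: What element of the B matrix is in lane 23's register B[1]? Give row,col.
7,5

L=23->g=23>>2=5, t=23&3=3
[1]->row 3·2+1=7  col g=5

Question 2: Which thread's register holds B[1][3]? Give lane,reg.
c=3->g=3  r=1->t=0,b0=1
L=3*4+0=12  i=1=1

12,1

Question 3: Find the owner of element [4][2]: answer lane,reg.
c=2->g=2  r=4->t=2,b0=0
L=2*4+2=10  i=0=0

10,0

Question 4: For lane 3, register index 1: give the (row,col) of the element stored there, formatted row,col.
7,0

3: gid=0,tid=3
[1] (3*2+1,0) = (7,0)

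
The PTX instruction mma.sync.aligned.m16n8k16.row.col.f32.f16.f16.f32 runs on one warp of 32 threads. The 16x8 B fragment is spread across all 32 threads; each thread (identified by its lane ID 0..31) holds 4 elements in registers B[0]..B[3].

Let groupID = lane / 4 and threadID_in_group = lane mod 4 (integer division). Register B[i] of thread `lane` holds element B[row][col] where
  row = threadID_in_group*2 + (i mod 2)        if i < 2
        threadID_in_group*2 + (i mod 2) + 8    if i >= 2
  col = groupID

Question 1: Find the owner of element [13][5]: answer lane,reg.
c=5⇒gr=5  r=13⇒Rb=1,th=2,odd=1
L=5*4+2=22  i=1*2+1=3

22,3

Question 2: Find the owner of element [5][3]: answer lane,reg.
c=3->g=3  r=5->rb=0,t=2,b0=1
L=3*4+2=14  i=0*2+1=1

14,1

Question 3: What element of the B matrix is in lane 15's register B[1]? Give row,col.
7,3

lane 15⇒15/4=3, 15 mod 4=3
i=1  r:2·3+1+0⇒7  c:3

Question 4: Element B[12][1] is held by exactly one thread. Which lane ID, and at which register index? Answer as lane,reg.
c=1⇒gr=1  r=12⇒Rb=1,th=2,odd=0
L=1*4+2=6  i=1*2+0=2

6,2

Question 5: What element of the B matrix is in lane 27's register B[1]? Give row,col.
lane 27->27/4=6, 27 mod 4=3
i=1  r:2·3+1+0->7  c:6

7,6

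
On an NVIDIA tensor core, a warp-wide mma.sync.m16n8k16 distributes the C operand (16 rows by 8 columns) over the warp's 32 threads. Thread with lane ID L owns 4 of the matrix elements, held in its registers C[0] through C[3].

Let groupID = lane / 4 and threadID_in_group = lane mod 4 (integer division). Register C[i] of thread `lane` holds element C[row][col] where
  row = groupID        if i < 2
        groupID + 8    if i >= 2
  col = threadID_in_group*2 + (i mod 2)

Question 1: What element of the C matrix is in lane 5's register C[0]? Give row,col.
5: G=1,T=1
[0] (1+0,1*2+0) = (1,2)

1,2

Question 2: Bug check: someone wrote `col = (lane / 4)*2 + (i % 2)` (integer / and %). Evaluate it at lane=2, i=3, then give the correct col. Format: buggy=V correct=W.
`(lane / 4)*2 + (i % 2)`[2,3]=>1
lane 2=>2/4=0, 2 mod 4=2
i=3  r:0+8=>8  c:2·2+1=>5
col: 1 vs 5

buggy=1 correct=5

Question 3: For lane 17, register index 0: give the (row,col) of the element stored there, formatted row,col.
4,2

lane 17: grp=4 (17/4), tig=1 (17%4)
i=0: r=4+0=4, c=1*2+0=2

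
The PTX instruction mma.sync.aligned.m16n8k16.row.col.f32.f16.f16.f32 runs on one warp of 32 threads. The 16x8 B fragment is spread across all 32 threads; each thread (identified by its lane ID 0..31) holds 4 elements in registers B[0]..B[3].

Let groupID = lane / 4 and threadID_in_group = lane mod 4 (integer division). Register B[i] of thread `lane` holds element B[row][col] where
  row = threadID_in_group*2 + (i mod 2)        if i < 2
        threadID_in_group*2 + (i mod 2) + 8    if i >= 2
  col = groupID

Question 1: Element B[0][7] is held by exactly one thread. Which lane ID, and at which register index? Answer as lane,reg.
28,0

c:7=>grp=7  r:0=>rB=0,tig=0,lo=0
L=7*4+0=28  i=0*2+0=0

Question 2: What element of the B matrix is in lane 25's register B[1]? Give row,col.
3,6

lane 25⇒25/4=6, 25 mod 4=1
i=1  r:2·1+1+0⇒3  c:6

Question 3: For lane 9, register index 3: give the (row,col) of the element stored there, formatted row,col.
11,2

9: G=2,T=1
[3] (1*2+1+8,2) = (11,2)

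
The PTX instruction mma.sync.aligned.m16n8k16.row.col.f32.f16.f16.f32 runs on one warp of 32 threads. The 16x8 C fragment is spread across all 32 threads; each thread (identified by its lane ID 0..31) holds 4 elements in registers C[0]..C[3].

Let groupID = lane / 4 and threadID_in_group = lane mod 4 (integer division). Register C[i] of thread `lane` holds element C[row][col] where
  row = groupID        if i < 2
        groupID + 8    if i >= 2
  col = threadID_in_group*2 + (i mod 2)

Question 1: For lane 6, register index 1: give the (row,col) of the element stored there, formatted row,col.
1,5

6: g=1,t=2
[1] (1+0,2*2+1) = (1,5)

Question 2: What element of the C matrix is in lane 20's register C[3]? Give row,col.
13,1

lane 20⇒20/4=5, 20 mod 4=0
i=3  r:5+8⇒13  c:2·0+1⇒1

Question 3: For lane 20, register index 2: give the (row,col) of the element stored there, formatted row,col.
13,0

lane 20: G=5 (20/4), T=0 (20%4)
i=2: r=5+8=13, c=0*2+0=0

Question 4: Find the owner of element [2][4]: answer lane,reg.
10,0

r:2=>grp=2,rB=0  c:4=>tig=2,lo=0
L=2*4+2=10  i=0*2+0=0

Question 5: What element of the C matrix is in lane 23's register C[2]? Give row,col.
23: G=5,T=3
[2] (5+8,3*2+0) = (13,6)

13,6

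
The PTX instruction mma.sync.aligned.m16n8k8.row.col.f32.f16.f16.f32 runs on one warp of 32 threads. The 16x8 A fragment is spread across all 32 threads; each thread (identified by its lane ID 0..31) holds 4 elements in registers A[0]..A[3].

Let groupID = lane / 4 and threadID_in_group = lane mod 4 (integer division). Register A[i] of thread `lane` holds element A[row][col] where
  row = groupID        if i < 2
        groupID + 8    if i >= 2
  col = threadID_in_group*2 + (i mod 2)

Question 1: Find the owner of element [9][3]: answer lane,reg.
5,3

r:9=>grp=1,rB=1  c:3=>tig=1,lo=1
L=1*4+1=5  i=1*2+1=3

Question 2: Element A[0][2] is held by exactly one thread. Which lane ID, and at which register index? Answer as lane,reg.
r=0⇒gr=0,Rb=0  c=2⇒th=1,odd=0
L=0*4+1=1  i=0*2+0=0

1,0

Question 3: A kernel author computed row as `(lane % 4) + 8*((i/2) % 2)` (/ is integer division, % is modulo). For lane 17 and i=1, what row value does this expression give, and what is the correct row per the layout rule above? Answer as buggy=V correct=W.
buggy=1 correct=4

`(lane % 4) + 8*((i/2) % 2)`[17,1]->1
lane 17: g=4 (17/4), t=1 (17%4)
i=1: r=4+0=4, c=1*2+1=3
row: 1 vs 4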